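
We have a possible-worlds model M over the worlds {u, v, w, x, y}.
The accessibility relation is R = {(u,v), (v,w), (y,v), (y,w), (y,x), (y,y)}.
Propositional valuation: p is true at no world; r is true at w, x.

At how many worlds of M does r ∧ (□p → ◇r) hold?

Let φ = r ∧ (□p → ◇r). Evaluate φ at each world:
  u (successors {v}): φ is false.
  v (successors {w}): φ is false.
  w (successors ∅): φ is false.
  x (successors ∅): φ is false.
  y (successors {v, w, x, y}): φ is false.
For instance, at v:
  At v: r is false, □p → ◇r is true, so r ∧ (□p → ◇r) is false.
    At v: □p is false, ◇r is true, so □p → ◇r is true.
      At v: □p requires p at every successor {w}.
        p fails at w, so □p is false at v.
      At v: ◇r requires r at some successor in {w}.
        r holds at w, so ◇r is true at v.
Satisfying worlds: none.

0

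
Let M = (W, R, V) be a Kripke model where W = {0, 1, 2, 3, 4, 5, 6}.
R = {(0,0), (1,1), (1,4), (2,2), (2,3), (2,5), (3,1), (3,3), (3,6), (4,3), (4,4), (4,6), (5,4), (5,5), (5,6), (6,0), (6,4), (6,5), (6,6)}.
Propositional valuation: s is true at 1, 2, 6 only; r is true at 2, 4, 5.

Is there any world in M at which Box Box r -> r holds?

Yes

Let φ = Box Box r -> r. Evaluate φ at each world:
  0 (successors {0}): φ is true.
  1 (successors {1, 4}): φ is true.
  2 (successors {2, 3, 5}): φ is true.
  3 (successors {1, 3, 6}): φ is true.
  4 (successors {3, 4, 6}): φ is true.
  5 (successors {4, 5, 6}): φ is true.
  6 (successors {0, 4, 5, 6}): φ is true.
Detail at 0 (witness):
  At 0: Box Box r is false, r is false, so Box Box r -> r is true.
    At 0: Box Box r requires Box r at every successor {0}.
      Box r fails at 0, so Box Box r is false at 0.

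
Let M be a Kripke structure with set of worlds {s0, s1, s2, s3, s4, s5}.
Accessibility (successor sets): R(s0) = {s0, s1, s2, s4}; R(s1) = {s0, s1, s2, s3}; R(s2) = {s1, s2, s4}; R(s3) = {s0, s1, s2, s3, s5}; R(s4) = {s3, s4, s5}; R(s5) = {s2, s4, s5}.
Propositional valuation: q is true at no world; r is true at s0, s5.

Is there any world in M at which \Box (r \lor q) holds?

No

Recall that \Box ψ holds at a world iff ψ holds at every accessible world, and \Diamond ψ holds iff ψ holds at some accessible world.
Let φ = \Box (r \lor q). Evaluate φ at each world:
  s0 (successors {s0, s1, s2, s4}): φ is false.
  s1 (successors {s0, s1, s2, s3}): φ is false.
  s2 (successors {s1, s2, s4}): φ is false.
  s3 (successors {s0, s1, s2, s3, s5}): φ is false.
  s4 (successors {s3, s4, s5}): φ is false.
  s5 (successors {s2, s4, s5}): φ is false.
For instance, at s3:
  At s3: \Box (r \lor q) requires r \lor q at every successor {s0, s1, s2, s3, s5}.
    r \lor q fails at s1, so \Box (r \lor q) is false at s3.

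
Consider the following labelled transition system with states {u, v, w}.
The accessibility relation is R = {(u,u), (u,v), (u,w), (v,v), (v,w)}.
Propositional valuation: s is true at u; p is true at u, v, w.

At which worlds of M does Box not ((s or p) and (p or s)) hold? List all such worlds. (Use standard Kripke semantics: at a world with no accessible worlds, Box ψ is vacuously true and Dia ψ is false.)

w

Recall that Box ψ holds at a world iff ψ holds at every accessible world, and Dia ψ holds iff ψ holds at some accessible world.
Let φ = Box not ((s or p) and (p or s)). Evaluate φ at each world:
  u (successors {u, v, w}): φ is false.
  v (successors {v, w}): φ is false.
  w (successors ∅): φ is true.
For instance, at u:
  At u: Box not ((s or p) and (p or s)) requires not ((s or p) and (p or s)) at every successor {u, v, w}.
    not ((s or p) and (p or s)) fails at u, so Box not ((s or p) and (p or s)) is false at u.
Satisfying worlds: {w}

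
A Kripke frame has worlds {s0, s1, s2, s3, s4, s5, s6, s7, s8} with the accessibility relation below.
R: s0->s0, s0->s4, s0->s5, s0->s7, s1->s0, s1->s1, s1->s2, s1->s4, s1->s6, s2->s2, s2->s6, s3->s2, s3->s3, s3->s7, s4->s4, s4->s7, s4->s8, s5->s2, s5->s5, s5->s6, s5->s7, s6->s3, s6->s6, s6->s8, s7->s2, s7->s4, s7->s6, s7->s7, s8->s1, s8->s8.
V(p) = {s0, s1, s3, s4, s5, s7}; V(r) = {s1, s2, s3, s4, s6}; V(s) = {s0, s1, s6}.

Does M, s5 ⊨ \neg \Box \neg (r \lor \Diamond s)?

Yes

At s5: \Box \neg (r \lor \Diamond s) is false, so \neg \Box \neg (r \lor \Diamond s) is true.
  At s5: \Box \neg (r \lor \Diamond s) requires \neg (r \lor \Diamond s) at every successor {s2, s5, s6, s7}.
    \neg (r \lor \Diamond s) fails at s2, so \Box \neg (r \lor \Diamond s) is false at s5.
      At s2: r \lor \Diamond s is true, so \neg (r \lor \Diamond s) is false.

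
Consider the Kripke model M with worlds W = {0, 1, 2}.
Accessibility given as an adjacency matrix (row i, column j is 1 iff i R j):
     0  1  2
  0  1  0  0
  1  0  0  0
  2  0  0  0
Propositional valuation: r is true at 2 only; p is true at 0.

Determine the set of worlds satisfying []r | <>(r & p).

Recall that []ψ holds at a world iff ψ holds at every accessible world, and <>ψ holds iff ψ holds at some accessible world.
Let φ = []r | <>(r & p). Evaluate φ at each world:
  0 (successors {0}): φ is false.
  1 (successors ∅): φ is true.
  2 (successors ∅): φ is true.
For instance, at 0:
  At 0: []r is false, <>(r & p) is false, so []r | <>(r & p) is false.
    At 0: []r requires r at every successor {0}.
      r fails at 0, so []r is false at 0.
    At 0: <>(r & p) requires r & p at some successor in {0}.
      At 0: r & p is false.
    So <>(r & p) is false at 0.
Satisfying worlds: {1, 2}

1, 2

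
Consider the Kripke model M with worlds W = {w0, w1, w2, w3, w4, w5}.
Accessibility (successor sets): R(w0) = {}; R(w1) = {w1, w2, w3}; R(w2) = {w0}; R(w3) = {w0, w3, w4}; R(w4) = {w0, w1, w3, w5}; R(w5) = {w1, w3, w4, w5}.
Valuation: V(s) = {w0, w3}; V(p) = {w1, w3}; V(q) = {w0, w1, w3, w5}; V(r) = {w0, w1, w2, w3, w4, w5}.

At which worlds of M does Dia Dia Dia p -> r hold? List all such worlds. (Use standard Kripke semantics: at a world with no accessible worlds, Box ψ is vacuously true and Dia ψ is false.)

w0, w1, w2, w3, w4, w5

Let φ = Dia Dia Dia p -> r. Evaluate φ at each world:
  w0 (successors ∅): φ is true.
  w1 (successors {w1, w2, w3}): φ is true.
  w2 (successors {w0}): φ is true.
  w3 (successors {w0, w3, w4}): φ is true.
  w4 (successors {w0, w1, w3, w5}): φ is true.
  w5 (successors {w1, w3, w4, w5}): φ is true.
For instance, at w5:
  At w5: Dia Dia Dia p is true, r is true, so Dia Dia Dia p -> r is true.
    At w5: Dia Dia Dia p requires Dia Dia p at some successor in {w1, w3, w4, w5}.
      Dia Dia p holds at w1, so Dia Dia Dia p is true at w5.
Satisfying worlds: {w0, w1, w2, w3, w4, w5}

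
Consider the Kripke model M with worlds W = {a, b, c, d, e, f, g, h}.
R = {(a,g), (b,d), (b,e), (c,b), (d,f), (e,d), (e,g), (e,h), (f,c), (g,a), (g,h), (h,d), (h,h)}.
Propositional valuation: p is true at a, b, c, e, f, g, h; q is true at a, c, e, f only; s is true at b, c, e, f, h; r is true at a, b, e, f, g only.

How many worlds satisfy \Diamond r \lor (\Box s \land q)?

7

Let φ = \Diamond r \lor (\Box s \land q). Evaluate φ at each world:
  a (successors {g}): φ is true.
  b (successors {d, e}): φ is true.
  c (successors {b}): φ is true.
  d (successors {f}): φ is true.
  e (successors {d, g, h}): φ is true.
  f (successors {c}): φ is true.
  g (successors {a, h}): φ is true.
  h (successors {d, h}): φ is false.
For instance, at d:
  At d: \Diamond r is true, \Box s \land q is false, so \Diamond r \lor (\Box s \land q) is true.
    At d: \Diamond r requires r at some successor in {f}.
      r holds at f, so \Diamond r is true at d.
    At d: \Box s is true, q is false, so \Box s \land q is false.
      At d: \Box s requires s at every successor {f}.
        At f: s is true.
      So \Box s is true at d.
Satisfying worlds: {a, b, c, d, e, f, g}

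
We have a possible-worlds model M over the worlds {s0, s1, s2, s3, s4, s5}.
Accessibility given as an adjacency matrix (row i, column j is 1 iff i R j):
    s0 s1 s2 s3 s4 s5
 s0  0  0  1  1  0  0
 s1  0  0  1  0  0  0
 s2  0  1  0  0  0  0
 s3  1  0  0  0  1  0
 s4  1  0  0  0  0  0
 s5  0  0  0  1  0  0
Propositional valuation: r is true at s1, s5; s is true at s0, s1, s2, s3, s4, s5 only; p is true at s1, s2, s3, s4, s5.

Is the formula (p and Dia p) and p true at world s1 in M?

Recall that Dia ψ holds at a world iff ψ holds at some accessible world.
At s1: p and Dia p is true, p is true, so (p and Dia p) and p is true.
  At s1: p is true, Dia p is true, so p and Dia p is true.
    At s1: Dia p requires p at some successor in {s2}.
      p holds at s2, so Dia p is true at s1.

Yes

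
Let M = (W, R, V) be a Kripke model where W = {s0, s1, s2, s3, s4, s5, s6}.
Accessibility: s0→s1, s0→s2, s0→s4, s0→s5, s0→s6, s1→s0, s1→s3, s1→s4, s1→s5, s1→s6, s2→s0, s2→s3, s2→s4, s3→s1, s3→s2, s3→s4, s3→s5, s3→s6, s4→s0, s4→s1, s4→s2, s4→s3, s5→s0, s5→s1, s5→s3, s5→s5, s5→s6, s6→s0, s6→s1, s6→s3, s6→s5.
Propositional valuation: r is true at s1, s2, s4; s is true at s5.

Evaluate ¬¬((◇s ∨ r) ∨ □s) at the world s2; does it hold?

Yes

Recall that □ψ holds at a world iff ψ holds at every accessible world, and ◇ψ holds iff ψ holds at some accessible world.
At s2: ¬((◇s ∨ r) ∨ □s) is false, so ¬¬((◇s ∨ r) ∨ □s) is true.
  At s2: (◇s ∨ r) ∨ □s is true, so ¬((◇s ∨ r) ∨ □s) is false.
    At s2: ◇s ∨ r is true, □s is false, so (◇s ∨ r) ∨ □s is true.
      At s2: ◇s is false, r is true, so ◇s ∨ r is true.
      At s2: □s requires s at every successor {s0, s3, s4}.
        s fails at s0, so □s is false at s2.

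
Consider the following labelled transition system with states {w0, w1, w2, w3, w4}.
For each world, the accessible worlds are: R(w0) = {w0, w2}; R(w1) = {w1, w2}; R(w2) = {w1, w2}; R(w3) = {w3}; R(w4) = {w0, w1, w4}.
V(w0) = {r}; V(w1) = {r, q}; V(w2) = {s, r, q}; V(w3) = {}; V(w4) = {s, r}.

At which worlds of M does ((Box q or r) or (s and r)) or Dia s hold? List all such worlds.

Let φ = ((Box q or r) or (s and r)) or Dia s. Evaluate φ at each world:
  w0 (successors {w0, w2}): φ is true.
  w1 (successors {w1, w2}): φ is true.
  w2 (successors {w1, w2}): φ is true.
  w3 (successors {w3}): φ is false.
  w4 (successors {w0, w1, w4}): φ is true.
For instance, at w4:
  At w4: (Box q or r) or (s and r) is true, Dia s is true, so ((Box q or r) or (s and r)) or Dia s is true.
    At w4: Box q or r is true, s and r is true, so (Box q or r) or (s and r) is true.
      At w4: Box q is false, r is true, so Box q or r is true.
    At w4: Dia s requires s at some successor in {w0, w1, w4}.
      s holds at w4, so Dia s is true at w4.
Satisfying worlds: {w0, w1, w2, w4}

w0, w1, w2, w4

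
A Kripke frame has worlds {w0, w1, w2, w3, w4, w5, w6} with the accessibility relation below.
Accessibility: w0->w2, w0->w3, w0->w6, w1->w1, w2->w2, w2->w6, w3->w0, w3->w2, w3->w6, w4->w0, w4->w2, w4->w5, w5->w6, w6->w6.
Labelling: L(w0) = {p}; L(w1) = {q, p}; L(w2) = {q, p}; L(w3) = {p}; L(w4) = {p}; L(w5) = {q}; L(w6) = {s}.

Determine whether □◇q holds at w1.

Yes

At w1: □◇q requires ◇q at every successor {w1}.
    At w1: ◇q requires q at some successor in {w1}.
      q holds at w1, so ◇q is true at w1.
So □◇q is true at w1.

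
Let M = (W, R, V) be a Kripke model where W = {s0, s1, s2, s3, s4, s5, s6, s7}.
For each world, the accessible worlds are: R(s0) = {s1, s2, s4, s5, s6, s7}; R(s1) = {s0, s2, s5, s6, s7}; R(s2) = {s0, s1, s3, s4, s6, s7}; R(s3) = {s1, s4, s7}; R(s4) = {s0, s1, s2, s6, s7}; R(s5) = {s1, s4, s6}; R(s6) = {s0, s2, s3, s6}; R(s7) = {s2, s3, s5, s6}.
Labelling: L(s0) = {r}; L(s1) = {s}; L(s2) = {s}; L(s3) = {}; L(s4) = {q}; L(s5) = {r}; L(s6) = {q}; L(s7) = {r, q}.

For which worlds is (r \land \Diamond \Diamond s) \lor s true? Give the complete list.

s0, s1, s2, s5, s7

Recall that \Diamond ψ holds at a world iff ψ holds at some accessible world.
Let φ = (r \land \Diamond \Diamond s) \lor s. Evaluate φ at each world:
  s0 (successors {s1, s2, s4, s5, s6, s7}): φ is true.
  s1 (successors {s0, s2, s5, s6, s7}): φ is true.
  s2 (successors {s0, s1, s3, s4, s6, s7}): φ is true.
  s3 (successors {s1, s4, s7}): φ is false.
  s4 (successors {s0, s1, s2, s6, s7}): φ is false.
  s5 (successors {s1, s4, s6}): φ is true.
  s6 (successors {s0, s2, s3, s6}): φ is false.
  s7 (successors {s2, s3, s5, s6}): φ is true.
For instance, at s1:
  At s1: r \land \Diamond \Diamond s is false, s is true, so (r \land \Diamond \Diamond s) \lor s is true.
    At s1: r is false, \Diamond \Diamond s is true, so r \land \Diamond \Diamond s is false.
      At s1: \Diamond \Diamond s requires \Diamond s at some successor in {s0, s2, s5, s6, s7}.
        \Diamond s holds at s0, so \Diamond \Diamond s is true at s1.
Satisfying worlds: {s0, s1, s2, s5, s7}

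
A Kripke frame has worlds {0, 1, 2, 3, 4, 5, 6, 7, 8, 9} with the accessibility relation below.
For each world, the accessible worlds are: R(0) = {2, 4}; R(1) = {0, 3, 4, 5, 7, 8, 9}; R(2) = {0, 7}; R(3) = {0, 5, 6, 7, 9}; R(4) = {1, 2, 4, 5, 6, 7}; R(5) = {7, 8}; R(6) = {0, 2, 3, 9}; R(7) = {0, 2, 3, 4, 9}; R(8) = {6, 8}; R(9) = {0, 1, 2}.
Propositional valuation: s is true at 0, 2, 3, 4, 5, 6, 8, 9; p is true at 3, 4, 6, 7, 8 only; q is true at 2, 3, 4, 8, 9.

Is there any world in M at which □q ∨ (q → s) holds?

Recall that □ψ holds at a world iff ψ holds at every accessible world, and ◇ψ holds iff ψ holds at some accessible world.
Let φ = □q ∨ (q → s). Evaluate φ at each world:
  0 (successors {2, 4}): φ is true.
  1 (successors {0, 3, 4, 5, 7, 8, 9}): φ is true.
  2 (successors {0, 7}): φ is true.
  3 (successors {0, 5, 6, 7, 9}): φ is true.
  4 (successors {1, 2, 4, 5, 6, 7}): φ is true.
  5 (successors {7, 8}): φ is true.
  6 (successors {0, 2, 3, 9}): φ is true.
  7 (successors {0, 2, 3, 4, 9}): φ is true.
  8 (successors {6, 8}): φ is true.
  9 (successors {0, 1, 2}): φ is true.
Detail at 0 (witness):
  At 0: □q is true, q → s is true, so □q ∨ (q → s) is true.
    At 0: □q requires q at every successor {2, 4}.
      At 2: q is true.
      At 4: q is true.
    So □q is true at 0.

Yes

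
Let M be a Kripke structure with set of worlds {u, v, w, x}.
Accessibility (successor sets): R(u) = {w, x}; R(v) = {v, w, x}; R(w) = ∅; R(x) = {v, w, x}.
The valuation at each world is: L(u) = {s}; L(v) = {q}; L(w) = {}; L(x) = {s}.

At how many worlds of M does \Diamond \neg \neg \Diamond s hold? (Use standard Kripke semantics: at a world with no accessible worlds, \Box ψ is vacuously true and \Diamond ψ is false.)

3

Let φ = \Diamond \neg \neg \Diamond s. Evaluate φ at each world:
  u (successors {w, x}): φ is true.
  v (successors {v, w, x}): φ is true.
  w (successors ∅): φ is false.
  x (successors {v, w, x}): φ is true.
For instance, at x:
  At x: \Diamond \neg \neg \Diamond s requires \neg \neg \Diamond s at some successor in {v, w, x}.
    \neg \neg \Diamond s holds at v, so \Diamond \neg \neg \Diamond s is true at x.
      At v: \neg \Diamond s is false, so \neg \neg \Diamond s is true.
Satisfying worlds: {u, v, x}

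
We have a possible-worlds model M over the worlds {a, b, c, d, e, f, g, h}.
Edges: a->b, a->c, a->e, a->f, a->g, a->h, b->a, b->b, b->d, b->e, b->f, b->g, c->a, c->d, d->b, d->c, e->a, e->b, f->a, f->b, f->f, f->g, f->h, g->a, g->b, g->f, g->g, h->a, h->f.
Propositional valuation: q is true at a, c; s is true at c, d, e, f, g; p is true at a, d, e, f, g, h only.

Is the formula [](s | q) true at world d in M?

No

At d: [](s | q) requires s | q at every successor {b, c}.
  s | q fails at b, so [](s | q) is false at d.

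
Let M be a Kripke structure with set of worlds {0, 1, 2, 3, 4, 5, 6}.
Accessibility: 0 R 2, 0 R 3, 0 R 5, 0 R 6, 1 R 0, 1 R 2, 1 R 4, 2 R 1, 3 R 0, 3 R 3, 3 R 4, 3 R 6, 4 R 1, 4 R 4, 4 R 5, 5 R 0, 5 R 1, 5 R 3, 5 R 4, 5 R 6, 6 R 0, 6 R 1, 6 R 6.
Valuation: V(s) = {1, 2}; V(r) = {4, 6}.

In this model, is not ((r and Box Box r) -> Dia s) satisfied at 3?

At 3: (r and Box Box r) -> Dia s is true, so not ((r and Box Box r) -> Dia s) is false.
  At 3: r and Box Box r is false, Dia s is false, so (r and Box Box r) -> Dia s is true.
    At 3: r is false, Box Box r is false, so r and Box Box r is false.
      At 3: Box Box r requires Box r at every successor {0, 3, 4, 6}.
        Box r fails at 0, so Box Box r is false at 3.
    At 3: Dia s requires s at some successor in {0, 3, 4, 6}.
      At 0: s is false.
      At 3: s is false.
      At 4: s is false.
      At 6: s is false.
    So Dia s is false at 3.

No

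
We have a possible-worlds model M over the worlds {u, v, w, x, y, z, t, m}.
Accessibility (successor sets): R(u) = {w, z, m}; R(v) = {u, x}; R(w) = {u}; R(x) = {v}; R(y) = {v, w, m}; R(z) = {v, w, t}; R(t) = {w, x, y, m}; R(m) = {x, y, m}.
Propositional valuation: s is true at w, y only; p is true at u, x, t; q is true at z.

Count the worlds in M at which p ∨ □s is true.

Let φ = p ∨ □s. Evaluate φ at each world:
  u (successors {w, z, m}): φ is true.
  v (successors {u, x}): φ is false.
  w (successors {u}): φ is false.
  x (successors {v}): φ is true.
  y (successors {v, w, m}): φ is false.
  z (successors {v, w, t}): φ is false.
  t (successors {w, x, y, m}): φ is true.
  m (successors {x, y, m}): φ is false.
For instance, at v:
  At v: p is false, □s is false, so p ∨ □s is false.
    At v: □s requires s at every successor {u, x}.
      s fails at u, so □s is false at v.
Satisfying worlds: {u, x, t}

3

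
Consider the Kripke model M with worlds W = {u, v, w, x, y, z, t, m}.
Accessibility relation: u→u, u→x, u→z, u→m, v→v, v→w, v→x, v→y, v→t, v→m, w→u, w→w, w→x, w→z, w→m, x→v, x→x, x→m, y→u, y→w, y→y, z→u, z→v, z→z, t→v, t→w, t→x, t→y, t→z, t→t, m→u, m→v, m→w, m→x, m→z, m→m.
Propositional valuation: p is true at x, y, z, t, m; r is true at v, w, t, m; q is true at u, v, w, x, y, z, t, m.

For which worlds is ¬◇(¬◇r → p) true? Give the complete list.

none

Let φ = ¬◇(¬◇r → p). Evaluate φ at each world:
  u (successors {u, x, z, m}): φ is false.
  v (successors {v, w, x, y, t, m}): φ is false.
  w (successors {u, w, x, z, m}): φ is false.
  x (successors {v, x, m}): φ is false.
  y (successors {u, w, y}): φ is false.
  z (successors {u, v, z}): φ is false.
  t (successors {v, w, x, y, z, t}): φ is false.
  m (successors {u, v, w, x, z, m}): φ is false.
For instance, at w:
  At w: ◇(¬◇r → p) is true, so ¬◇(¬◇r → p) is false.
    At w: ◇(¬◇r → p) requires ¬◇r → p at some successor in {u, w, x, z, m}.
      ¬◇r → p holds at u, so ◇(¬◇r → p) is true at w.
Satisfying worlds: none.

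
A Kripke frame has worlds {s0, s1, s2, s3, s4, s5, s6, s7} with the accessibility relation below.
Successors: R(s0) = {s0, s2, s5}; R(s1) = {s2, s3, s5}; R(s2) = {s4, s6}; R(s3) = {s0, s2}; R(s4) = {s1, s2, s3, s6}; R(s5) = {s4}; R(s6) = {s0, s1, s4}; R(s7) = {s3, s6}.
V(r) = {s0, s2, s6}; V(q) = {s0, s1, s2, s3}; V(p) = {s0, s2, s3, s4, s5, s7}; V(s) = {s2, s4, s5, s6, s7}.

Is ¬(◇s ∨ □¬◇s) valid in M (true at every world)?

No

Recall that □ψ holds at a world iff ψ holds at every accessible world, and ◇ψ holds iff ψ holds at some accessible world.
Let φ = ¬(◇s ∨ □¬◇s). Evaluate φ at each world:
  s0 (successors {s0, s2, s5}): φ is false.
  s1 (successors {s2, s3, s5}): φ is false.
  s2 (successors {s4, s6}): φ is false.
  s3 (successors {s0, s2}): φ is false.
  s4 (successors {s1, s2, s3, s6}): φ is false.
  s5 (successors {s4}): φ is false.
  s6 (successors {s0, s1, s4}): φ is false.
  s7 (successors {s3, s6}): φ is false.
Detail at s0 (counterexample):
  At s0: ◇s ∨ □¬◇s is true, so ¬(◇s ∨ □¬◇s) is false.
    At s0: ◇s is true, □¬◇s is false, so ◇s ∨ □¬◇s is true.
      At s0: ◇s requires s at some successor in {s0, s2, s5}.
        s holds at s2, so ◇s is true at s0.
      At s0: □¬◇s requires ¬◇s at every successor {s0, s2, s5}.
        ¬◇s fails at s0, so □¬◇s is false at s0.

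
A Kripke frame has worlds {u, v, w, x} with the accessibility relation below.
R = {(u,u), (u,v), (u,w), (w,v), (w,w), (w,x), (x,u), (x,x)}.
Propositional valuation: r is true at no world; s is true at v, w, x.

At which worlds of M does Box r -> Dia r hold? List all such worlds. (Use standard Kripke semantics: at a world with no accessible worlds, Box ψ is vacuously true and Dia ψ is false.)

Let φ = Box r -> Dia r. Evaluate φ at each world:
  u (successors {u, v, w}): φ is true.
  v (successors ∅): φ is false.
  w (successors {v, w, x}): φ is true.
  x (successors {u, x}): φ is true.
For instance, at w:
  At w: Box r is false, Dia r is false, so Box r -> Dia r is true.
    At w: Box r requires r at every successor {v, w, x}.
      r fails at v, so Box r is false at w.
    At w: Dia r requires r at some successor in {v, w, x}.
      At v: r is false.
      At w: r is false.
      At x: r is false.
    So Dia r is false at w.
Satisfying worlds: {u, w, x}

u, w, x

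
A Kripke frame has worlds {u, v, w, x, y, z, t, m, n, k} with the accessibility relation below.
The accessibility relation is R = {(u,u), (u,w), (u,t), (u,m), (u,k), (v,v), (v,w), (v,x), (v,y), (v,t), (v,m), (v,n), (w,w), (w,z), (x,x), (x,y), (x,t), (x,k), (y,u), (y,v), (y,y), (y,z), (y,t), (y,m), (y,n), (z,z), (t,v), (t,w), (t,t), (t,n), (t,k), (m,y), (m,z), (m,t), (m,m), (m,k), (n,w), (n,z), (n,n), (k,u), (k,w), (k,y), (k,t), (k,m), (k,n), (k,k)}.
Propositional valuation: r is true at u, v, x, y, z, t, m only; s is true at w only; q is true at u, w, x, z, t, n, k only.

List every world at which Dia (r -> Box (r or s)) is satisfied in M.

Let φ = Dia (r -> Box (r or s)). Evaluate φ at each world:
  u (successors {u, w, t, m, k}): φ is true.
  v (successors {v, w, x, y, t, m, n}): φ is true.
  w (successors {w, z}): φ is true.
  x (successors {x, y, t, k}): φ is true.
  y (successors {u, v, y, z, t, m, n}): φ is true.
  z (successors {z}): φ is true.
  t (successors {v, w, t, n, k}): φ is true.
  m (successors {y, z, t, m, k}): φ is true.
  n (successors {w, z, n}): φ is true.
  k (successors {u, w, y, t, m, n, k}): φ is true.
For instance, at x:
  At x: Dia (r -> Box (r or s)) requires r -> Box (r or s) at some successor in {x, y, t, k}.
    r -> Box (r or s) holds at k, so Dia (r -> Box (r or s)) is true at x.
      At k: r is false, Box (r or s) is false, so r -> Box (r or s) is true.
Satisfying worlds: {u, v, w, x, y, z, t, m, n, k}

u, v, w, x, y, z, t, m, n, k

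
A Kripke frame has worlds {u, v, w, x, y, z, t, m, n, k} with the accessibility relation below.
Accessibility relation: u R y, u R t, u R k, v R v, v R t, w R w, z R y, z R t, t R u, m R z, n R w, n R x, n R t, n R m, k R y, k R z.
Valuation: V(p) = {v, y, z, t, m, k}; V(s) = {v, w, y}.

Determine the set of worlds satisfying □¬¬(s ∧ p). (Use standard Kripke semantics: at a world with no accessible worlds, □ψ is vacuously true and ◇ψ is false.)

Recall that □ψ holds at a world iff ψ holds at every accessible world, and ◇ψ holds iff ψ holds at some accessible world.
Let φ = □¬¬(s ∧ p). Evaluate φ at each world:
  u (successors {y, t, k}): φ is false.
  v (successors {v, t}): φ is false.
  w (successors {w}): φ is false.
  x (successors ∅): φ is true.
  y (successors ∅): φ is true.
  z (successors {y, t}): φ is false.
  t (successors {u}): φ is false.
  m (successors {z}): φ is false.
  n (successors {w, x, t, m}): φ is false.
  k (successors {y, z}): φ is false.
For instance, at u:
  At u: □¬¬(s ∧ p) requires ¬¬(s ∧ p) at every successor {y, t, k}.
    ¬¬(s ∧ p) fails at t, so □¬¬(s ∧ p) is false at u.
Satisfying worlds: {x, y}

x, y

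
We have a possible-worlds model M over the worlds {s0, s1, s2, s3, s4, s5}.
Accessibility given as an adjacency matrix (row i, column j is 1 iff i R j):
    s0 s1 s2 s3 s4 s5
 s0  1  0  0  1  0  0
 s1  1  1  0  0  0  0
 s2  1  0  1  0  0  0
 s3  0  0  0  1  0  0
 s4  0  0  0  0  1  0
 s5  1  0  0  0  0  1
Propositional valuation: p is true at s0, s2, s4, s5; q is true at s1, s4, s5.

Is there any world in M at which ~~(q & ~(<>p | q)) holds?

No

Let φ = ~~(q & ~(<>p | q)). Evaluate φ at each world:
  s0 (successors {s0, s3}): φ is false.
  s1 (successors {s0, s1}): φ is false.
  s2 (successors {s0, s2}): φ is false.
  s3 (successors {s3}): φ is false.
  s4 (successors {s4}): φ is false.
  s5 (successors {s0, s5}): φ is false.
For instance, at s4:
  At s4: ~(q & ~(<>p | q)) is true, so ~~(q & ~(<>p | q)) is false.
    At s4: q & ~(<>p | q) is false, so ~(q & ~(<>p | q)) is true.
      At s4: q is true, ~(<>p | q) is false, so q & ~(<>p | q) is false.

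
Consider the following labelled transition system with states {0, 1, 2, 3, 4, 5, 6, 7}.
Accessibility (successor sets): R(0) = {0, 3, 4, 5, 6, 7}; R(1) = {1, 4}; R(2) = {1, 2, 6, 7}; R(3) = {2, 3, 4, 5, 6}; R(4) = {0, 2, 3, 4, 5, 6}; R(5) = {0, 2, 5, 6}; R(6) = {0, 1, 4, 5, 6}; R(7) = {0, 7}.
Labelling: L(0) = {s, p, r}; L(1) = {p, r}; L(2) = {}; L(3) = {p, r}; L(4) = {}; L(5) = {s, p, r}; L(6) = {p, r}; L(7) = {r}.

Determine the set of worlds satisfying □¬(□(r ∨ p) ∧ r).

Recall that □ψ holds at a world iff ψ holds at every accessible world, and ◇ψ holds iff ψ holds at some accessible world.
Let φ = □¬(□(r ∨ p) ∧ r). Evaluate φ at each world:
  0 (successors {0, 3, 4, 5, 6, 7}): φ is false.
  1 (successors {1, 4}): φ is true.
  2 (successors {1, 2, 6, 7}): φ is false.
  3 (successors {2, 3, 4, 5, 6}): φ is true.
  4 (successors {0, 2, 3, 4, 5, 6}): φ is true.
  5 (successors {0, 2, 5, 6}): φ is true.
  6 (successors {0, 1, 4, 5, 6}): φ is true.
  7 (successors {0, 7}): φ is false.
For instance, at 7:
  At 7: □¬(□(r ∨ p) ∧ r) requires ¬(□(r ∨ p) ∧ r) at every successor {0, 7}.
    ¬(□(r ∨ p) ∧ r) fails at 7, so □¬(□(r ∨ p) ∧ r) is false at 7.
      At 7: □(r ∨ p) ∧ r is true, so ¬(□(r ∨ p) ∧ r) is false.
Satisfying worlds: {1, 3, 4, 5, 6}

1, 3, 4, 5, 6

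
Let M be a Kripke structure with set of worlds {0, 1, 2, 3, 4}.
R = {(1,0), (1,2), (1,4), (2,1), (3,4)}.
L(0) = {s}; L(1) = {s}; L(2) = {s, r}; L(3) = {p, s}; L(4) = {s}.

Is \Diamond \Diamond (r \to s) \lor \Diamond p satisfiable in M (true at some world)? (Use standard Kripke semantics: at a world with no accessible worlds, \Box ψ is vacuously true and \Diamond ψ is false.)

Yes

Let φ = \Diamond \Diamond (r \to s) \lor \Diamond p. Evaluate φ at each world:
  0 (successors ∅): φ is false.
  1 (successors {0, 2, 4}): φ is true.
  2 (successors {1}): φ is true.
  3 (successors {4}): φ is false.
  4 (successors ∅): φ is false.
Detail at 1 (witness):
  At 1: \Diamond \Diamond (r \to s) is true, \Diamond p is false, so \Diamond \Diamond (r \to s) \lor \Diamond p is true.
    At 1: \Diamond \Diamond (r \to s) requires \Diamond (r \to s) at some successor in {0, 2, 4}.
      \Diamond (r \to s) holds at 2, so \Diamond \Diamond (r \to s) is true at 1.
    At 1: \Diamond p requires p at some successor in {0, 2, 4}.
      At 0: p is false.
      At 2: p is false.
      At 4: p is false.
    So \Diamond p is false at 1.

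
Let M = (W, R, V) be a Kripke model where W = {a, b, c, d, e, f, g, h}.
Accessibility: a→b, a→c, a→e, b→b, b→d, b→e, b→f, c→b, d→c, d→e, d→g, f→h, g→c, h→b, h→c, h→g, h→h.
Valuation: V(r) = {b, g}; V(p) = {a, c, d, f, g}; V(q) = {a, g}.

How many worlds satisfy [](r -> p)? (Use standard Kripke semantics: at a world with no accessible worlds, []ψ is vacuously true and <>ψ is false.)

4

Let φ = [](r -> p). Evaluate φ at each world:
  a (successors {b, c, e}): φ is false.
  b (successors {b, d, e, f}): φ is false.
  c (successors {b}): φ is false.
  d (successors {c, e, g}): φ is true.
  e (successors ∅): φ is true.
  f (successors {h}): φ is true.
  g (successors {c}): φ is true.
  h (successors {b, c, g, h}): φ is false.
For instance, at a:
  At a: [](r -> p) requires r -> p at every successor {b, c, e}.
    r -> p fails at b, so [](r -> p) is false at a.
Satisfying worlds: {d, e, f, g}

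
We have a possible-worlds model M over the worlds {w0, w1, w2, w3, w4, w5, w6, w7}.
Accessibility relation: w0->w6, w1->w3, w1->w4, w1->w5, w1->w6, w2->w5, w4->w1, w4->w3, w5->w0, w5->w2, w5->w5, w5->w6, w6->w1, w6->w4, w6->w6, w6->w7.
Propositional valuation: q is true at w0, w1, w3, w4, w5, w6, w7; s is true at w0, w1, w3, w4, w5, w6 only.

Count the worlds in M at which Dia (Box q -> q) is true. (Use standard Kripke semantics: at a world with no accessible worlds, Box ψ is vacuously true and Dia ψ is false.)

Let φ = Dia (Box q -> q). Evaluate φ at each world:
  w0 (successors {w6}): φ is true.
  w1 (successors {w3, w4, w5, w6}): φ is true.
  w2 (successors {w5}): φ is true.
  w3 (successors ∅): φ is false.
  w4 (successors {w1, w3}): φ is true.
  w5 (successors {w0, w2, w5, w6}): φ is true.
  w6 (successors {w1, w4, w6, w7}): φ is true.
  w7 (successors ∅): φ is false.
For instance, at w4:
  At w4: Dia (Box q -> q) requires Box q -> q at some successor in {w1, w3}.
    Box q -> q holds at w1, so Dia (Box q -> q) is true at w4.
      At w1: Box q is true, q is true, so Box q -> q is true.
Satisfying worlds: {w0, w1, w2, w4, w5, w6}

6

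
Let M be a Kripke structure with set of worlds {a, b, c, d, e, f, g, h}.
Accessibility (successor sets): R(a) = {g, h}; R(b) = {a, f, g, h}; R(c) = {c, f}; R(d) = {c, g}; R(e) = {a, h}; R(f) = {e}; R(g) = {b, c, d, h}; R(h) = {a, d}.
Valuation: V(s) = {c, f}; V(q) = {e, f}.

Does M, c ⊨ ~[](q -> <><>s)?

Recall that []ψ holds at a world iff ψ holds at every accessible world, and <>ψ holds iff ψ holds at some accessible world.
At c: [](q -> <><>s) is false, so ~[](q -> <><>s) is true.
  At c: [](q -> <><>s) requires q -> <><>s at every successor {c, f}.
    q -> <><>s fails at f, so [](q -> <><>s) is false at c.
      At f: q is true, <><>s is false, so q -> <><>s is false.

Yes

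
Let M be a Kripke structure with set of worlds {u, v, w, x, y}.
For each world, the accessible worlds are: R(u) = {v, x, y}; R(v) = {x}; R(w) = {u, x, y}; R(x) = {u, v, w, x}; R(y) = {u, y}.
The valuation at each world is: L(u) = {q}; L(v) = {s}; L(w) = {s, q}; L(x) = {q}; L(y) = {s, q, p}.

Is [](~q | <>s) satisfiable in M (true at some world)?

Let φ = [](~q | <>s). Evaluate φ at each world:
  u (successors {v, x, y}): φ is true.
  v (successors {x}): φ is true.
  w (successors {u, x, y}): φ is true.
  x (successors {u, v, w, x}): φ is true.
  y (successors {u, y}): φ is true.
Detail at u (witness):
  At u: [](~q | <>s) requires ~q | <>s at every successor {v, x, y}.
      At v: ~q is true, <>s is false, so ~q | <>s is true.
      At x: ~q is false, <>s is true, so ~q | <>s is true.
      At y: ~q is false, <>s is true, so ~q | <>s is true.
  So [](~q | <>s) is true at u.

Yes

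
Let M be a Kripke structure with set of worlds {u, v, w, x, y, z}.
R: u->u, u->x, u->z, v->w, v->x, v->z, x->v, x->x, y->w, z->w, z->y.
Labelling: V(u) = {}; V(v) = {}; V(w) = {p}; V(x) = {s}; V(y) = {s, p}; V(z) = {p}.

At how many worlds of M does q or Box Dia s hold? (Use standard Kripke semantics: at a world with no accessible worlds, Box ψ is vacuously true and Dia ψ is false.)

Let φ = q or Box Dia s. Evaluate φ at each world:
  u (successors {u, x, z}): φ is true.
  v (successors {w, x, z}): φ is false.
  w (successors ∅): φ is true.
  x (successors {v, x}): φ is true.
  y (successors {w}): φ is false.
  z (successors {w, y}): φ is false.
For instance, at y:
  At y: q is false, Box Dia s is false, so q or Box Dia s is false.
    At y: Box Dia s requires Dia s at every successor {w}.
      Dia s fails at w, so Box Dia s is false at y.
Satisfying worlds: {u, w, x}

3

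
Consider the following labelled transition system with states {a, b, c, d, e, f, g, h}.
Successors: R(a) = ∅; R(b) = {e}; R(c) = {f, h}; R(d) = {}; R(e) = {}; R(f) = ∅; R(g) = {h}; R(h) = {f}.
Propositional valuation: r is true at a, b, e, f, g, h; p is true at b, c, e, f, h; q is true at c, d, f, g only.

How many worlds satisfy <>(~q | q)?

4

Let φ = <>(~q | q). Evaluate φ at each world:
  a (successors ∅): φ is false.
  b (successors {e}): φ is true.
  c (successors {f, h}): φ is true.
  d (successors ∅): φ is false.
  e (successors ∅): φ is false.
  f (successors ∅): φ is false.
  g (successors {h}): φ is true.
  h (successors {f}): φ is true.
For instance, at c:
  At c: <>(~q | q) requires ~q | q at some successor in {f, h}.
    ~q | q holds at f, so <>(~q | q) is true at c.
Satisfying worlds: {b, c, g, h}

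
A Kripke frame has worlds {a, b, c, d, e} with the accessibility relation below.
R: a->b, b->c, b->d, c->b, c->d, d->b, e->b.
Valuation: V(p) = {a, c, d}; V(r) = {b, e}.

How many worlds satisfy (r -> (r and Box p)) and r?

1

Recall that Box ψ holds at a world iff ψ holds at every accessible world, and Dia ψ holds iff ψ holds at some accessible world.
Let φ = (r -> (r and Box p)) and r. Evaluate φ at each world:
  a (successors {b}): φ is false.
  b (successors {c, d}): φ is true.
  c (successors {b, d}): φ is false.
  d (successors {b}): φ is false.
  e (successors {b}): φ is false.
For instance, at a:
  At a: r -> (r and Box p) is true, r is false, so (r -> (r and Box p)) and r is false.
    At a: r is false, r and Box p is false, so r -> (r and Box p) is true.
      At a: r is false, Box p is false, so r and Box p is false.
Satisfying worlds: {b}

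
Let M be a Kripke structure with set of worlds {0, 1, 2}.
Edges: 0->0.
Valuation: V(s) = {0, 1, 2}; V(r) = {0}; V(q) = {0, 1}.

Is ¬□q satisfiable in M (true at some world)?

Recall that □ψ holds at a world iff ψ holds at every accessible world, and ◇ψ holds iff ψ holds at some accessible world.
Let φ = ¬□q. Evaluate φ at each world:
  0 (successors {0}): φ is false.
  1 (successors ∅): φ is false.
  2 (successors ∅): φ is false.
For instance, at 0:
  At 0: □q is true, so ¬□q is false.
    At 0: □q requires q at every successor {0}.
      At 0: q is true.
    So □q is true at 0.

No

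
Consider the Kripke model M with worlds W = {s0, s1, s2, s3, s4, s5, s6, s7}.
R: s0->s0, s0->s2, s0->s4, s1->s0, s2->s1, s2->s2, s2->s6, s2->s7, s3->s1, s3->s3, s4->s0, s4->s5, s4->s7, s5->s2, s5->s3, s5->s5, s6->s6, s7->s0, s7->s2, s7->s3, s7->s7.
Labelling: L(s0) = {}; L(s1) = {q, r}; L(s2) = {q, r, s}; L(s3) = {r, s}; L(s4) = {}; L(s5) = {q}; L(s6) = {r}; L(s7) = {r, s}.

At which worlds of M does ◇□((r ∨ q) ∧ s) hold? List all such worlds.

none

Let φ = ◇□((r ∨ q) ∧ s). Evaluate φ at each world:
  s0 (successors {s0, s2, s4}): φ is false.
  s1 (successors {s0}): φ is false.
  s2 (successors {s1, s2, s6, s7}): φ is false.
  s3 (successors {s1, s3}): φ is false.
  s4 (successors {s0, s5, s7}): φ is false.
  s5 (successors {s2, s3, s5}): φ is false.
  s6 (successors {s6}): φ is false.
  s7 (successors {s0, s2, s3, s7}): φ is false.
For instance, at s3:
  At s3: ◇□((r ∨ q) ∧ s) requires □((r ∨ q) ∧ s) at some successor in {s1, s3}.
    At s1: □((r ∨ q) ∧ s) is false.
    At s3: □((r ∨ q) ∧ s) is false.
  So ◇□((r ∨ q) ∧ s) is false at s3.
Satisfying worlds: none.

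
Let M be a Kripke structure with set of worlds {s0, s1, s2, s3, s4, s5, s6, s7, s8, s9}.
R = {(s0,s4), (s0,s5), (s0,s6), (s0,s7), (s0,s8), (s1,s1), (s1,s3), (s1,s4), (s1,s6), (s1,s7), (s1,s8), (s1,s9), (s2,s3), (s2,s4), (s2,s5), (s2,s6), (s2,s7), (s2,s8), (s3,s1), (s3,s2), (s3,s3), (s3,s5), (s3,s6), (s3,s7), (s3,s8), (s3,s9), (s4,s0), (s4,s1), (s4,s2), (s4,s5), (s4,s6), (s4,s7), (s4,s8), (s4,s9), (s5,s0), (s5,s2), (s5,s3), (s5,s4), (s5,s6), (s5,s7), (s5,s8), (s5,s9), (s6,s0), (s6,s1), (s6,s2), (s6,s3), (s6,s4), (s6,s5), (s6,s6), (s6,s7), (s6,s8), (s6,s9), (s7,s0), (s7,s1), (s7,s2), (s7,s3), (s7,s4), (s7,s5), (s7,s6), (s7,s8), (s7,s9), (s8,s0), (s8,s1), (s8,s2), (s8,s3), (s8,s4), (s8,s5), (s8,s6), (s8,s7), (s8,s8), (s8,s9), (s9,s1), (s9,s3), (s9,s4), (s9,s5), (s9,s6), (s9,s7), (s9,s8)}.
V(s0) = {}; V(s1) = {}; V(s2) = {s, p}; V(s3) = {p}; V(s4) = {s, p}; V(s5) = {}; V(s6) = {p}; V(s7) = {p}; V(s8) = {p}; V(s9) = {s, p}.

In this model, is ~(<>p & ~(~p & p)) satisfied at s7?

Recall that <>ψ holds at a world iff ψ holds at some accessible world.
At s7: <>p & ~(~p & p) is true, so ~(<>p & ~(~p & p)) is false.
  At s7: <>p is true, ~(~p & p) is true, so <>p & ~(~p & p) is true.
    At s7: <>p requires p at some successor in {s0, s1, s2, s3, s4, s5, s6, s8, s9}.
      p holds at s2, so <>p is true at s7.

No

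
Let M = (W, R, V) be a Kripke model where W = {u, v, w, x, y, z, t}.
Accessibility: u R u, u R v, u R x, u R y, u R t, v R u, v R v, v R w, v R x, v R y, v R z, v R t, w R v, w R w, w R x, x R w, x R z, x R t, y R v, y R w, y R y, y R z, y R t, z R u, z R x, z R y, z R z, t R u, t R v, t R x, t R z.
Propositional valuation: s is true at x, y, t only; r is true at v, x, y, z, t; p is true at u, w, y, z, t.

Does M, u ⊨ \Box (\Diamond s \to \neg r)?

No

At u: \Box (\Diamond s \to \neg r) requires \Diamond s \to \neg r at every successor {u, v, x, y, t}.
  \Diamond s \to \neg r fails at v, so \Box (\Diamond s \to \neg r) is false at u.
    At v: \Diamond s is true, \neg r is false, so \Diamond s \to \neg r is false.
      At v: \Diamond s requires s at some successor in {u, v, w, x, y, z, t}.
        s holds at x, so \Diamond s is true at v.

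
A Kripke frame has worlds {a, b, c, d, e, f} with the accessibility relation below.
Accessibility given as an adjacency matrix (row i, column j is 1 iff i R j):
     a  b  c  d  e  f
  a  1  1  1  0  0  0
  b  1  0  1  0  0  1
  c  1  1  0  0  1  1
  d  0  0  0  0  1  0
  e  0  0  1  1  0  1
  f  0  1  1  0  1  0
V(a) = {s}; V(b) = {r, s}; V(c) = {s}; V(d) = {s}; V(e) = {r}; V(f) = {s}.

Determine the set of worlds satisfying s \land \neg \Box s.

Recall that \Box ψ holds at a world iff ψ holds at every accessible world, and \Diamond ψ holds iff ψ holds at some accessible world.
Let φ = s \land \neg \Box s. Evaluate φ at each world:
  a (successors {a, b, c}): φ is false.
  b (successors {a, c, f}): φ is false.
  c (successors {a, b, e, f}): φ is true.
  d (successors {e}): φ is true.
  e (successors {c, d, f}): φ is false.
  f (successors {b, c, e}): φ is true.
For instance, at c:
  At c: s is true, \neg \Box s is true, so s \land \neg \Box s is true.
    At c: \Box s is false, so \neg \Box s is true.
      At c: \Box s requires s at every successor {a, b, e, f}.
        s fails at e, so \Box s is false at c.
Satisfying worlds: {c, d, f}

c, d, f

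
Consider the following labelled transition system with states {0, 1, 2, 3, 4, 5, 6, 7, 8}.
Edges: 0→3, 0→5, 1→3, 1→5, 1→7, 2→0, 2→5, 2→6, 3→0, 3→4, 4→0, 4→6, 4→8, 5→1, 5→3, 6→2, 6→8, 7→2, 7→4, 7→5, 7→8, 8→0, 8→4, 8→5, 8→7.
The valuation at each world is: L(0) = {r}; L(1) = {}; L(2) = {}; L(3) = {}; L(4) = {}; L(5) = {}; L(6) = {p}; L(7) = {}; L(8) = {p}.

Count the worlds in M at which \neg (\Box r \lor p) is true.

Let φ = \neg (\Box r \lor p). Evaluate φ at each world:
  0 (successors {3, 5}): φ is true.
  1 (successors {3, 5, 7}): φ is true.
  2 (successors {0, 5, 6}): φ is true.
  3 (successors {0, 4}): φ is true.
  4 (successors {0, 6, 8}): φ is true.
  5 (successors {1, 3}): φ is true.
  6 (successors {2, 8}): φ is false.
  7 (successors {2, 4, 5, 8}): φ is true.
  8 (successors {0, 4, 5, 7}): φ is false.
For instance, at 2:
  At 2: \Box r \lor p is false, so \neg (\Box r \lor p) is true.
    At 2: \Box r is false, p is false, so \Box r \lor p is false.
      At 2: \Box r requires r at every successor {0, 5, 6}.
        r fails at 5, so \Box r is false at 2.
Satisfying worlds: {0, 1, 2, 3, 4, 5, 7}

7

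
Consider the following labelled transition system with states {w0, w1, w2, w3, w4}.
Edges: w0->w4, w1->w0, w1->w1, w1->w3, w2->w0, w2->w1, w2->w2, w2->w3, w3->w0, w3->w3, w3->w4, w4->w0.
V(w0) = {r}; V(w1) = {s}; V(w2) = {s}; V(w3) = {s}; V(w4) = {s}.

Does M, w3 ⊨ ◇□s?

At w3: ◇□s requires □s at some successor in {w0, w3, w4}.
  □s holds at w0, so ◇□s is true at w3.
    At w0: □s requires s at every successor {w4}.
      At w4: s is true.
    So □s is true at w0.

Yes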